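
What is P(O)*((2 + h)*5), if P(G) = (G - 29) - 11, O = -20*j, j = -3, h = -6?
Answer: -400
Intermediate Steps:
O = 60 (O = -20*(-3) = 60)
P(G) = -40 + G (P(G) = (-29 + G) - 11 = -40 + G)
P(O)*((2 + h)*5) = (-40 + 60)*((2 - 6)*5) = 20*(-4*5) = 20*(-20) = -400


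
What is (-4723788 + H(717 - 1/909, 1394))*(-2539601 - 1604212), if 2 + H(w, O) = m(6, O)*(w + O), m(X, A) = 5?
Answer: 5917821639818020/303 ≈ 1.9531e+13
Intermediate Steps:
H(w, O) = -2 + 5*O + 5*w (H(w, O) = -2 + 5*(w + O) = -2 + 5*(O + w) = -2 + (5*O + 5*w) = -2 + 5*O + 5*w)
(-4723788 + H(717 - 1/909, 1394))*(-2539601 - 1604212) = (-4723788 + (-2 + 5*1394 + 5*(717 - 1/909)))*(-2539601 - 1604212) = (-4723788 + (-2 + 6970 + 5*(717 - 1*1/909)))*(-4143813) = (-4723788 + (-2 + 6970 + 5*(717 - 1/909)))*(-4143813) = (-4723788 + (-2 + 6970 + 5*(651752/909)))*(-4143813) = (-4723788 + (-2 + 6970 + 3258760/909))*(-4143813) = (-4723788 + 9592672/909)*(-4143813) = -4284330620/909*(-4143813) = 5917821639818020/303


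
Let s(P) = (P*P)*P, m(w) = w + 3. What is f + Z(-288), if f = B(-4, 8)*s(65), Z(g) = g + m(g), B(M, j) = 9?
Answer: 2471052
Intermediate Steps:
m(w) = 3 + w
s(P) = P³ (s(P) = P²*P = P³)
Z(g) = 3 + 2*g (Z(g) = g + (3 + g) = 3 + 2*g)
f = 2471625 (f = 9*65³ = 9*274625 = 2471625)
f + Z(-288) = 2471625 + (3 + 2*(-288)) = 2471625 + (3 - 576) = 2471625 - 573 = 2471052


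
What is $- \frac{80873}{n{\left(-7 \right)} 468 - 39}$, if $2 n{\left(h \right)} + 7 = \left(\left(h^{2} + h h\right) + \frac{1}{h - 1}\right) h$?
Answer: $\frac{24884}{49845} \approx 0.49923$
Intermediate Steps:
$n{\left(h \right)} = - \frac{7}{2} + \frac{h \left(\frac{1}{-1 + h} + 2 h^{2}\right)}{2}$ ($n{\left(h \right)} = - \frac{7}{2} + \frac{\left(\left(h^{2} + h h\right) + \frac{1}{h - 1}\right) h}{2} = - \frac{7}{2} + \frac{\left(\left(h^{2} + h^{2}\right) + \frac{1}{-1 + h}\right) h}{2} = - \frac{7}{2} + \frac{\left(2 h^{2} + \frac{1}{-1 + h}\right) h}{2} = - \frac{7}{2} + \frac{\left(\frac{1}{-1 + h} + 2 h^{2}\right) h}{2} = - \frac{7}{2} + \frac{h \left(\frac{1}{-1 + h} + 2 h^{2}\right)}{2}$)
$- \frac{80873}{n{\left(-7 \right)} 468 - 39} = - \frac{80873}{\frac{\frac{7}{2} + \left(-7\right)^{4} - \left(-7\right)^{3} - -21}{-1 - 7} \cdot 468 - 39} = - \frac{80873}{\frac{\frac{7}{2} + 2401 - -343 + 21}{-8} \cdot 468 - 39} = - \frac{80873}{- \frac{\frac{7}{2} + 2401 + 343 + 21}{8} \cdot 468 - 39} = - \frac{80873}{\left(- \frac{1}{8}\right) \frac{5537}{2} \cdot 468 - 39} = - \frac{80873}{\left(- \frac{5537}{16}\right) 468 - 39} = - \frac{80873}{- \frac{647829}{4} - 39} = - \frac{80873}{- \frac{647985}{4}} = \left(-80873\right) \left(- \frac{4}{647985}\right) = \frac{24884}{49845}$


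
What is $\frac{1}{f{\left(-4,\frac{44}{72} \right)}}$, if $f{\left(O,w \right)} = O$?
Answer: $- \frac{1}{4} \approx -0.25$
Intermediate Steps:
$\frac{1}{f{\left(-4,\frac{44}{72} \right)}} = \frac{1}{-4} = - \frac{1}{4}$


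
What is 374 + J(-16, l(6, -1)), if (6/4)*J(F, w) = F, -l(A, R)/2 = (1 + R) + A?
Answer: 1090/3 ≈ 363.33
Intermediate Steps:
l(A, R) = -2 - 2*A - 2*R (l(A, R) = -2*((1 + R) + A) = -2*(1 + A + R) = -2 - 2*A - 2*R)
J(F, w) = 2*F/3
374 + J(-16, l(6, -1)) = 374 + (⅔)*(-16) = 374 - 32/3 = 1090/3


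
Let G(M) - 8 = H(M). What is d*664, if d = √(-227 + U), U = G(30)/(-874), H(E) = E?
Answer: 664*I*√120106/23 ≈ 10005.0*I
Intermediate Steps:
G(M) = 8 + M
U = -1/23 (U = (8 + 30)/(-874) = 38*(-1/874) = -1/23 ≈ -0.043478)
d = I*√120106/23 (d = √(-227 - 1/23) = √(-5222/23) = I*√120106/23 ≈ 15.068*I)
d*664 = (I*√120106/23)*664 = 664*I*√120106/23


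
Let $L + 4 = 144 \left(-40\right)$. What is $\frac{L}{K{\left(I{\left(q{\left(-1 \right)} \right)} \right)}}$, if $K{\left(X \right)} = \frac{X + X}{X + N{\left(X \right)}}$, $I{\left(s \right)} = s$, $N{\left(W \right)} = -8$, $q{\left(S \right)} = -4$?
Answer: $-8646$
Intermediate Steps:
$L = -5764$ ($L = -4 + 144 \left(-40\right) = -4 - 5760 = -5764$)
$K{\left(X \right)} = \frac{2 X}{-8 + X}$ ($K{\left(X \right)} = \frac{X + X}{X - 8} = \frac{2 X}{-8 + X}$)
$\frac{L}{K{\left(I{\left(q{\left(-1 \right)} \right)} \right)}} = - \frac{5764}{2 \left(-4\right) \frac{1}{-8 - 4}} = - \frac{5764}{2 \left(-4\right) \frac{1}{-12}} = - \frac{5764}{2 \left(-4\right) \left(- \frac{1}{12}\right)} = - \frac{5764}{\frac{2}{3}} = \left(-5764\right) \frac{3}{2} = -8646$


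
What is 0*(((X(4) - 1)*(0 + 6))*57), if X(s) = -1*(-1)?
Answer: 0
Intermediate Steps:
X(s) = 1
0*(((X(4) - 1)*(0 + 6))*57) = 0*(((1 - 1)*(0 + 6))*57) = 0*((0*6)*57) = 0*(0*57) = 0*0 = 0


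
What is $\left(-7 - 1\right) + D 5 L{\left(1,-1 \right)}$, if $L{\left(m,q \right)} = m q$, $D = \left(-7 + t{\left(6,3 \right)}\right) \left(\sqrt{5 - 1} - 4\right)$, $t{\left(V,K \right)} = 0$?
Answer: $-78$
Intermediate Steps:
$D = 14$ ($D = \left(-7 + 0\right) \left(\sqrt{5 - 1} - 4\right) = - 7 \left(\sqrt{5 + \left(-1 + 0\right)} - 4\right) = - 7 \left(\sqrt{5 - 1} - 4\right) = - 7 \left(\sqrt{4} - 4\right) = - 7 \left(2 - 4\right) = \left(-7\right) \left(-2\right) = 14$)
$\left(-7 - 1\right) + D 5 L{\left(1,-1 \right)} = \left(-7 - 1\right) + 14 \cdot 5 \cdot 1 \left(-1\right) = \left(-7 - 1\right) + 14 \cdot 5 \left(-1\right) = -8 + 14 \left(-5\right) = -8 - 70 = -78$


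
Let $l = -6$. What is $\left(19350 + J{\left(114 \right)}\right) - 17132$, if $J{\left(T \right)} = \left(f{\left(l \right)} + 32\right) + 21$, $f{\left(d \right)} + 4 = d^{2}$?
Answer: $2303$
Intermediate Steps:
$f{\left(d \right)} = -4 + d^{2}$
$J{\left(T \right)} = 85$ ($J{\left(T \right)} = \left(\left(-4 + \left(-6\right)^{2}\right) + 32\right) + 21 = \left(\left(-4 + 36\right) + 32\right) + 21 = \left(32 + 32\right) + 21 = 64 + 21 = 85$)
$\left(19350 + J{\left(114 \right)}\right) - 17132 = \left(19350 + 85\right) - 17132 = 19435 - 17132 = 2303$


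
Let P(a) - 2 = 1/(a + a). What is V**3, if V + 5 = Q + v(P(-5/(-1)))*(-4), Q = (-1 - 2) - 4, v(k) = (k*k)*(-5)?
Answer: 55306341/125 ≈ 4.4245e+5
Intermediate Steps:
P(a) = 2 + 1/(2*a) (P(a) = 2 + 1/(a + a) = 2 + 1/(2*a))
v(k) = -5*k**2 (v(k) = k**2*(-5) = -5*k**2)
Q = -7 (Q = -3 - 4 = -7)
V = 381/5 (V = -5 + (-7 - 5*(2 + 1/(2*((-5/(-1)))))**2*(-4)) = -5 + (-7 - 5*(2 + 1/(2*((-5*(-1)))))**2*(-4)) = -5 + (-7 - 5*(2 + (1/2)/5)**2*(-4)) = -5 + (-7 - 5*(2 + (1/2)*(1/5))**2*(-4)) = -5 + (-7 - 5*(2 + 1/10)**2*(-4)) = -5 + (-7 - 5*(21/10)**2*(-4)) = -5 + (-7 - 5*441/100*(-4)) = -5 + (-7 - 441/20*(-4)) = -5 + (-7 + 441/5) = -5 + 406/5 = 381/5 ≈ 76.200)
V**3 = (381/5)**3 = 55306341/125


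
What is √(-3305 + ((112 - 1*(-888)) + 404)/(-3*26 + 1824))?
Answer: I*√31089179/97 ≈ 57.482*I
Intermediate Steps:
√(-3305 + ((112 - 1*(-888)) + 404)/(-3*26 + 1824)) = √(-3305 + ((112 + 888) + 404)/(-78 + 1824)) = √(-3305 + (1000 + 404)/1746) = √(-3305 + 1404*(1/1746)) = √(-3305 + 78/97) = √(-320507/97) = I*√31089179/97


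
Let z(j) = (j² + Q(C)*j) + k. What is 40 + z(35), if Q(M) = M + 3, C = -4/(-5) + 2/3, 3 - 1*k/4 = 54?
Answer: 3652/3 ≈ 1217.3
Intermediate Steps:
k = -204 (k = 12 - 4*54 = 12 - 216 = -204)
C = 22/15 (C = -4*(-⅕) + 2*(⅓) = ⅘ + ⅔ = 22/15 ≈ 1.4667)
Q(M) = 3 + M
z(j) = -204 + j² + 67*j/15 (z(j) = (j² + (3 + 22/15)*j) - 204 = (j² + 67*j/15) - 204 = -204 + j² + 67*j/15)
40 + z(35) = 40 + (-204 + 35² + (67/15)*35) = 40 + (-204 + 1225 + 469/3) = 40 + 3532/3 = 3652/3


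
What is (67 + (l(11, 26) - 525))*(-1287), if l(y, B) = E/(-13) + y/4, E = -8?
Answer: 2340459/4 ≈ 5.8512e+5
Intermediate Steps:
l(y, B) = 8/13 + y/4 (l(y, B) = -8/(-13) + y/4 = -8*(-1/13) + y*(¼) = 8/13 + y/4)
(67 + (l(11, 26) - 525))*(-1287) = (67 + ((8/13 + (¼)*11) - 525))*(-1287) = (67 + ((8/13 + 11/4) - 525))*(-1287) = (67 + (175/52 - 525))*(-1287) = (67 - 27125/52)*(-1287) = -23641/52*(-1287) = 2340459/4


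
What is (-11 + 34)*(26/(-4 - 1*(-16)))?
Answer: 299/6 ≈ 49.833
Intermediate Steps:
(-11 + 34)*(26/(-4 - 1*(-16))) = 23*(26/(-4 + 16)) = 23*(26/12) = 23*(26*(1/12)) = 23*(13/6) = 299/6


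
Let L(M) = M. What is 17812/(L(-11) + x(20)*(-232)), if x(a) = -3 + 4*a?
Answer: -17812/17875 ≈ -0.99648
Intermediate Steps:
17812/(L(-11) + x(20)*(-232)) = 17812/(-11 + (-3 + 4*20)*(-232)) = 17812/(-11 + (-3 + 80)*(-232)) = 17812/(-11 + 77*(-232)) = 17812/(-11 - 17864) = 17812/(-17875) = 17812*(-1/17875) = -17812/17875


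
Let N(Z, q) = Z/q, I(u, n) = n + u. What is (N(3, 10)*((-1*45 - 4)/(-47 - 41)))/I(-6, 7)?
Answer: 147/880 ≈ 0.16705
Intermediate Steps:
(N(3, 10)*((-1*45 - 4)/(-47 - 41)))/I(-6, 7) = ((3/10)*((-1*45 - 4)/(-47 - 41)))/(7 - 6) = ((3*(⅒))*((-45 - 4)/(-88)))/1 = (3*(-49*(-1/88))/10)*1 = ((3/10)*(49/88))*1 = (147/880)*1 = 147/880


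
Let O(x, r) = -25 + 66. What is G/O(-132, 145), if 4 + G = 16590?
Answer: 16586/41 ≈ 404.54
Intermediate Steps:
O(x, r) = 41
G = 16586 (G = -4 + 16590 = 16586)
G/O(-132, 145) = 16586/41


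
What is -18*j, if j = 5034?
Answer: -90612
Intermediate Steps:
-18*j = -18*5034 = -90612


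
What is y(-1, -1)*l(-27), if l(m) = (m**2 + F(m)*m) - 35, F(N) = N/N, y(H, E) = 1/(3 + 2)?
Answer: 667/5 ≈ 133.40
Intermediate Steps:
y(H, E) = 1/5
F(N) = 1
l(m) = -35 + m + m**2 (l(m) = (m**2 + 1*m) - 35 = (m**2 + m) - 35 = (m + m**2) - 35 = -35 + m + m**2)
y(-1, -1)*l(-27) = (-35 - 27 + (-27)**2)/5 = (-35 - 27 + 729)/5 = (1/5)*667 = 667/5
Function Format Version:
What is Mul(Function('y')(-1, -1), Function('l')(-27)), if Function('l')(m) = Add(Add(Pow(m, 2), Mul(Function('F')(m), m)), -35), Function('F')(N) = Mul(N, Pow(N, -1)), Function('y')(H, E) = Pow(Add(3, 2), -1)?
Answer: Rational(667, 5) ≈ 133.40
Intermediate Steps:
Function('y')(H, E) = Rational(1, 5) (Function('y')(H, E) = Pow(5, -1) = Rational(1, 5))
Function('F')(N) = 1
Function('l')(m) = Add(-35, m, Pow(m, 2)) (Function('l')(m) = Add(Add(Pow(m, 2), Mul(1, m)), -35) = Add(Add(Pow(m, 2), m), -35) = Add(Add(m, Pow(m, 2)), -35) = Add(-35, m, Pow(m, 2)))
Mul(Function('y')(-1, -1), Function('l')(-27)) = Mul(Rational(1, 5), Add(-35, -27, Pow(-27, 2))) = Mul(Rational(1, 5), Add(-35, -27, 729)) = Mul(Rational(1, 5), 667) = Rational(667, 5)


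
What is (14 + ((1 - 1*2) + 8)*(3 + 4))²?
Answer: 3969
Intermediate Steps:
(14 + ((1 - 1*2) + 8)*(3 + 4))² = (14 + ((1 - 2) + 8)*7)² = (14 + (-1 + 8)*7)² = (14 + 7*7)² = (14 + 49)² = 63² = 3969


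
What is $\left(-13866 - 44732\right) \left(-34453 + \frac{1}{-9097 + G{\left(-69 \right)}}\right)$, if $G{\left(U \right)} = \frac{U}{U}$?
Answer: $\frac{9181852143211}{4548} \approx 2.0189 \cdot 10^{9}$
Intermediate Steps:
$G{\left(U \right)} = 1$
$\left(-13866 - 44732\right) \left(-34453 + \frac{1}{-9097 + G{\left(-69 \right)}}\right) = \left(-13866 - 44732\right) \left(-34453 + \frac{1}{-9097 + 1}\right) = - 58598 \left(-34453 + \frac{1}{-9096}\right) = - 58598 \left(-34453 - \frac{1}{9096}\right) = \left(-58598\right) \left(- \frac{313384489}{9096}\right) = \frac{9181852143211}{4548}$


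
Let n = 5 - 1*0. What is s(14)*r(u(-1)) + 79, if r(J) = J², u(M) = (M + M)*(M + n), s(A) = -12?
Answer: -689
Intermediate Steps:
n = 5 (n = 5 + 0 = 5)
u(M) = 2*M*(5 + M) (u(M) = (M + M)*(M + 5) = (2*M)*(5 + M) = 2*M*(5 + M))
s(14)*r(u(-1)) + 79 = -12*4*(5 - 1)² + 79 = -12*(2*(-1)*4)² + 79 = -12*(-8)² + 79 = -12*64 + 79 = -768 + 79 = -689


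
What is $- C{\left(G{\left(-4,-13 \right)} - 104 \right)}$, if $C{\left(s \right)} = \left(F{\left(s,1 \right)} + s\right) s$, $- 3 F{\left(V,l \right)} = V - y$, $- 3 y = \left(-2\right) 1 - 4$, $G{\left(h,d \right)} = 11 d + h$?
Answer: $- \frac{125500}{3} \approx -41833.0$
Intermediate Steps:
$G{\left(h,d \right)} = h + 11 d$
$y = 2$ ($y = - \frac{\left(-2\right) 1 - 4}{3} = - \frac{-2 - 4}{3} = \left(- \frac{1}{3}\right) \left(-6\right) = 2$)
$F{\left(V,l \right)} = \frac{2}{3} - \frac{V}{3}$ ($F{\left(V,l \right)} = - \frac{V - 2}{3} = - \frac{-2 + V}{3} = \frac{2}{3} - \frac{V}{3}$)
$C{\left(s \right)} = s \left(\frac{2}{3} + \frac{2 s}{3}\right)$ ($C{\left(s \right)} = \left(\left(\frac{2}{3} - \frac{s}{3}\right) + s\right) s = \left(\frac{2}{3} + \frac{2 s}{3}\right) s = s \left(\frac{2}{3} + \frac{2 s}{3}\right)$)
$- C{\left(G{\left(-4,-13 \right)} - 104 \right)} = - \frac{2 \left(\left(-4 + 11 \left(-13\right)\right) - 104\right) \left(1 + \left(\left(-4 + 11 \left(-13\right)\right) - 104\right)\right)}{3} = - \frac{2 \left(\left(-4 - 143\right) - 104\right) \left(1 - 251\right)}{3} = - \frac{2 \left(-147 - 104\right) \left(1 - 251\right)}{3} = - \frac{2 \left(-251\right) \left(1 - 251\right)}{3} = - \frac{2 \left(-251\right) \left(-250\right)}{3} = \left(-1\right) \frac{125500}{3} = - \frac{125500}{3}$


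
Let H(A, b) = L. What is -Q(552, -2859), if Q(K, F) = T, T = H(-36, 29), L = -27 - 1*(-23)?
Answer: 4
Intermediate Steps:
L = -4 (L = -27 + 23 = -4)
H(A, b) = -4
T = -4
Q(K, F) = -4
-Q(552, -2859) = -1*(-4) = 4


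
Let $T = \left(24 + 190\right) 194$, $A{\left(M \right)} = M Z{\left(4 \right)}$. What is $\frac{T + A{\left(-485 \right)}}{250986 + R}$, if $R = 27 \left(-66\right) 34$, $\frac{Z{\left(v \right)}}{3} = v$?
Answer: $\frac{17848}{95199} \approx 0.18748$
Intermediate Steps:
$Z{\left(v \right)} = 3 v$
$A{\left(M \right)} = 12 M$ ($A{\left(M \right)} = M 3 \cdot 4 = M 12 = 12 M$)
$R = -60588$ ($R = \left(-1782\right) 34 = -60588$)
$T = 41516$ ($T = 214 \cdot 194 = 41516$)
$\frac{T + A{\left(-485 \right)}}{250986 + R} = \frac{41516 + 12 \left(-485\right)}{250986 - 60588} = \frac{41516 - 5820}{190398} = 35696 \cdot \frac{1}{190398} = \frac{17848}{95199}$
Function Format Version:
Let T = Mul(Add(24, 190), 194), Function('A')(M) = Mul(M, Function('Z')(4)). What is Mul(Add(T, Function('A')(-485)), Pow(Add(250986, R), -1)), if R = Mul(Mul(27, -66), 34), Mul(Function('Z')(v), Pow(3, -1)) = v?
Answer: Rational(17848, 95199) ≈ 0.18748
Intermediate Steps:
Function('Z')(v) = Mul(3, v)
Function('A')(M) = Mul(12, M) (Function('A')(M) = Mul(M, Mul(3, 4)) = Mul(M, 12) = Mul(12, M))
R = -60588 (R = Mul(-1782, 34) = -60588)
T = 41516 (T = Mul(214, 194) = 41516)
Mul(Add(T, Function('A')(-485)), Pow(Add(250986, R), -1)) = Mul(Add(41516, Mul(12, -485)), Pow(Add(250986, -60588), -1)) = Mul(Add(41516, -5820), Pow(190398, -1)) = Mul(35696, Rational(1, 190398)) = Rational(17848, 95199)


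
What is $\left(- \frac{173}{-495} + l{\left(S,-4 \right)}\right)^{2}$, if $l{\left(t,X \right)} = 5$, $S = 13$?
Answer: $\frac{7011904}{245025} \approx 28.617$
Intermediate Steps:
$\left(- \frac{173}{-495} + l{\left(S,-4 \right)}\right)^{2} = \left(- \frac{173}{-495} + 5\right)^{2} = \left(\left(-173\right) \left(- \frac{1}{495}\right) + 5\right)^{2} = \left(\frac{173}{495} + 5\right)^{2} = \left(\frac{2648}{495}\right)^{2} = \frac{7011904}{245025}$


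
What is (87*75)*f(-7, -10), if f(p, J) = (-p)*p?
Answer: -319725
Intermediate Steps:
f(p, J) = -p**2
(87*75)*f(-7, -10) = (87*75)*(-1*(-7)**2) = 6525*(-1*49) = 6525*(-49) = -319725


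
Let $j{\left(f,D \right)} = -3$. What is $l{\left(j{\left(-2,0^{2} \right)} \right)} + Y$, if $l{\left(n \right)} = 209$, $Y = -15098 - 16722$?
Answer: $-31611$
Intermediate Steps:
$Y = -31820$
$l{\left(j{\left(-2,0^{2} \right)} \right)} + Y = 209 - 31820 = -31611$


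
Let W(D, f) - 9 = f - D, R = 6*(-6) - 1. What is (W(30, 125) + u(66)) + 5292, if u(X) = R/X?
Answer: 356099/66 ≈ 5395.4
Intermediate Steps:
R = -37 (R = -36 - 1 = -37)
W(D, f) = 9 + f - D (W(D, f) = 9 + (f - D) = 9 + f - D)
u(X) = -37/X
(W(30, 125) + u(66)) + 5292 = ((9 + 125 - 1*30) - 37/66) + 5292 = ((9 + 125 - 30) - 37*1/66) + 5292 = (104 - 37/66) + 5292 = 6827/66 + 5292 = 356099/66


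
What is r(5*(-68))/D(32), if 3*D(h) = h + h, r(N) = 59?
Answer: 177/64 ≈ 2.7656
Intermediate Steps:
D(h) = 2*h/3 (D(h) = (h + h)/3 = (2*h)/3 = 2*h/3)
r(5*(-68))/D(32) = 59/(((2/3)*32)) = 59/(64/3) = 59*(3/64) = 177/64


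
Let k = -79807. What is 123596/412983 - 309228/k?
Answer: 137569733096/32958934281 ≈ 4.1740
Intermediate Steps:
123596/412983 - 309228/k = 123596/412983 - 309228/(-79807) = 123596*(1/412983) - 309228*(-1/79807) = 123596/412983 + 309228/79807 = 137569733096/32958934281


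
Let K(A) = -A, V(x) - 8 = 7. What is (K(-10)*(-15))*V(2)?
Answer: -2250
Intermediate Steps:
V(x) = 15 (V(x) = 8 + 7 = 15)
(K(-10)*(-15))*V(2) = (-1*(-10)*(-15))*15 = (10*(-15))*15 = -150*15 = -2250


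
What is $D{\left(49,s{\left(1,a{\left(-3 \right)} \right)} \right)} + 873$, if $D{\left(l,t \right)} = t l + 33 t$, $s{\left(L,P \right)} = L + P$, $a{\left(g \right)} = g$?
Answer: $709$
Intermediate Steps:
$D{\left(l,t \right)} = 33 t + l t$ ($D{\left(l,t \right)} = l t + 33 t = 33 t + l t$)
$D{\left(49,s{\left(1,a{\left(-3 \right)} \right)} \right)} + 873 = \left(1 - 3\right) \left(33 + 49\right) + 873 = \left(-2\right) 82 + 873 = -164 + 873 = 709$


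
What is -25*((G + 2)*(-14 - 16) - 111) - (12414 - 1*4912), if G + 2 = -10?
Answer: -12227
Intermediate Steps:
G = -12 (G = -2 - 10 = -12)
-25*((G + 2)*(-14 - 16) - 111) - (12414 - 1*4912) = -25*((-12 + 2)*(-14 - 16) - 111) - (12414 - 1*4912) = -25*(-10*(-30) - 111) - (12414 - 4912) = -25*(300 - 111) - 1*7502 = -25*189 - 7502 = -4725 - 7502 = -12227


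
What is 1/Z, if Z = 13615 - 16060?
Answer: -1/2445 ≈ -0.00040900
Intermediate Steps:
Z = -2445
1/Z = 1/(-2445) = -1/2445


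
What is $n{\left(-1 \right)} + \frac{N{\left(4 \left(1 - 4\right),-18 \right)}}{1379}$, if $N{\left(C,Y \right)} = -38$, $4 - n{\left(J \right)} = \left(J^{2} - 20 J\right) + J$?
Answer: $- \frac{22102}{1379} \approx -16.028$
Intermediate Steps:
$n{\left(J \right)} = 4 - J^{2} + 19 J$ ($n{\left(J \right)} = 4 - \left(\left(J^{2} - 20 J\right) + J\right) = 4 - \left(J^{2} - 19 J\right) = 4 - J^{2} + 19 J$)
$n{\left(-1 \right)} + \frac{N{\left(4 \left(1 - 4\right),-18 \right)}}{1379} = \left(4 - \left(-1\right)^{2} + 19 \left(-1\right)\right) - \frac{38}{1379} = \left(4 - 1 - 19\right) - \frac{38}{1379} = -16 - \frac{38}{1379} = - \frac{22102}{1379}$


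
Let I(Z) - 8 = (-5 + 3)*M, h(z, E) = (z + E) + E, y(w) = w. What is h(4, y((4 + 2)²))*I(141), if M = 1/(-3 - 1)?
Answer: 646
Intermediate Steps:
M = -¼ (M = 1/(-4) = -¼ ≈ -0.25000)
h(z, E) = z + 2*E (h(z, E) = (E + z) + E = z + 2*E)
I(Z) = 17/2 (I(Z) = 8 + (-5 + 3)*(-¼) = 8 - 2*(-¼) = 8 + ½ = 17/2)
h(4, y((4 + 2)²))*I(141) = (4 + 2*(4 + 2)²)*(17/2) = (4 + 2*6²)*(17/2) = (4 + 2*36)*(17/2) = (4 + 72)*(17/2) = 76*(17/2) = 646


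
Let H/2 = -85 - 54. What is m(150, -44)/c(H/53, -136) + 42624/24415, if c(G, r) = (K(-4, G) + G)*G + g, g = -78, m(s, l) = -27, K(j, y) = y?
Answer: 4602404061/1575597610 ≈ 2.9211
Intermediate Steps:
H = -278 (H = 2*(-85 - 54) = 2*(-139) = -278)
c(G, r) = -78 + 2*G² (c(G, r) = (G + G)*G - 78 = (2*G)*G - 78 = 2*G² - 78 = -78 + 2*G²)
m(150, -44)/c(H/53, -136) + 42624/24415 = -27/(-78 + 2*(-278/53)²) + 42624/24415 = -27/(-78 + 2*(77284/2809)) + 42624/24415 = -27/(-78 + 154568/2809) + 42624/24415 = -27/(-64534/2809) + 42624/24415 = -27*(-2809/64534) + 42624/24415 = 75843/64534 + 42624/24415 = 4602404061/1575597610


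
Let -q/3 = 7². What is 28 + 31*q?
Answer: -4529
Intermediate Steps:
q = -147 (q = -3*7² = -3*49 = -147)
28 + 31*q = 28 + 31*(-147) = 28 - 4557 = -4529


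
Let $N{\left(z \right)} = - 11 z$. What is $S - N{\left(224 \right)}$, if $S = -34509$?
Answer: $-32045$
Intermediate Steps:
$S - N{\left(224 \right)} = -34509 - \left(-11\right) 224 = -34509 - -2464 = -34509 + 2464 = -32045$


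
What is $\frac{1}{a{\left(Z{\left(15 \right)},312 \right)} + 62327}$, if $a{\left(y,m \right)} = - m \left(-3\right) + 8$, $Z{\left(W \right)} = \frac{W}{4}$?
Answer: $\frac{1}{63271} \approx 1.5805 \cdot 10^{-5}$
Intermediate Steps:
$Z{\left(W \right)} = \frac{W}{4}$ ($Z{\left(W \right)} = W \frac{1}{4} = \frac{W}{4}$)
$a{\left(y,m \right)} = 8 + 3 m$ ($a{\left(y,m \right)} = - \left(-3\right) m + 8 = 3 m + 8 = 8 + 3 m$)
$\frac{1}{a{\left(Z{\left(15 \right)},312 \right)} + 62327} = \frac{1}{\left(8 + 3 \cdot 312\right) + 62327} = \frac{1}{\left(8 + 936\right) + 62327} = \frac{1}{944 + 62327} = \frac{1}{63271}$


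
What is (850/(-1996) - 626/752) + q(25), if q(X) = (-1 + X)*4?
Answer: 17775817/187624 ≈ 94.742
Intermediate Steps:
q(X) = -4 + 4*X
(850/(-1996) - 626/752) + q(25) = (850/(-1996) - 626/752) + (-4 + 4*25) = (850*(-1/1996) - 626*1/752) + (-4 + 100) = (-425/998 - 313/376) + 96 = -236087/187624 + 96 = 17775817/187624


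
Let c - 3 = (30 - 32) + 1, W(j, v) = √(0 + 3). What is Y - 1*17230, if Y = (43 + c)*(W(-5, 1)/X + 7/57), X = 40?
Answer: -327265/19 + 9*√3/8 ≈ -17223.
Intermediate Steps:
W(j, v) = √3
c = 2 (c = 3 + ((30 - 32) + 1) = 3 + (-2 + 1) = 3 - 1 = 2)
Y = 105/19 + 9*√3/8 (Y = (43 + 2)*(√3/40 + 7/57) = 45*(√3*(1/40) + 7*(1/57)) = 45*(√3/40 + 7/57) = 45*(7/57 + √3/40) = 105/19 + 9*√3/8 ≈ 7.4749)
Y - 1*17230 = (105/19 + 9*√3/8) - 1*17230 = (105/19 + 9*√3/8) - 17230 = -327265/19 + 9*√3/8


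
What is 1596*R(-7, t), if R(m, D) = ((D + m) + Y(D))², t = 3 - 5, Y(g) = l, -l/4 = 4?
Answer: 997500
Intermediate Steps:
l = -16 (l = -4*4 = -16)
Y(g) = -16
t = -2
R(m, D) = (-16 + D + m)² (R(m, D) = ((D + m) - 16)² = (-16 + D + m)²)
1596*R(-7, t) = 1596*(-16 - 2 - 7)² = 1596*(-25)² = 1596*625 = 997500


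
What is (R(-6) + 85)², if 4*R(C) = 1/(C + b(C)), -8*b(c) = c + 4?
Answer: 3818116/529 ≈ 7217.6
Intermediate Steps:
b(c) = -½ - c/8 (b(c) = -(c + 4)/8 = -(4 + c)/8 = -½ - c/8)
R(C) = 1/(4*(-½ + 7*C/8)) (R(C) = 1/(4*(C + (-½ - C/8))) = 1/(4*(-½ + 7*C/8)))
(R(-6) + 85)² = (2/(-4 + 7*(-6)) + 85)² = (2/(-4 - 42) + 85)² = (2/(-46) + 85)² = (2*(-1/46) + 85)² = (-1/23 + 85)² = (1954/23)² = 3818116/529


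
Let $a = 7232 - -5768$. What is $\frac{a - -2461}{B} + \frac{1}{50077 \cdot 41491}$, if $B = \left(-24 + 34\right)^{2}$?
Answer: $\frac{32124012461127}{207774480700} \approx 154.61$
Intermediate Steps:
$B = 100$ ($B = 10^{2} = 100$)
$a = 13000$ ($a = 7232 + 5768 = 13000$)
$\frac{a - -2461}{B} + \frac{1}{50077 \cdot 41491} = \frac{13000 - -2461}{100} + \frac{1}{50077 \cdot 41491} = \left(13000 + 2461\right) \frac{1}{100} + \frac{1}{50077} \cdot \frac{1}{41491} = 15461 \cdot \frac{1}{100} + \frac{1}{2077744807} = \frac{15461}{100} + \frac{1}{2077744807} = \frac{32124012461127}{207774480700}$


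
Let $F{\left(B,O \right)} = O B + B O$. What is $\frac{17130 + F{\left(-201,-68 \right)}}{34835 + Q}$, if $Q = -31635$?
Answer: $\frac{22233}{1600} \approx 13.896$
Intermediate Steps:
$F{\left(B,O \right)} = 2 B O$ ($F{\left(B,O \right)} = B O + B O = 2 B O$)
$\frac{17130 + F{\left(-201,-68 \right)}}{34835 + Q} = \frac{17130 + 2 \left(-201\right) \left(-68\right)}{34835 - 31635} = \frac{17130 + 27336}{3200} = 44466 \cdot \frac{1}{3200} = \frac{22233}{1600}$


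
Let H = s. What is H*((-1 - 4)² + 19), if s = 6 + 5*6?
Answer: 1584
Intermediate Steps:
s = 36 (s = 6 + 30 = 36)
H = 36
H*((-1 - 4)² + 19) = 36*((-1 - 4)² + 19) = 36*((-5)² + 19) = 36*(25 + 19) = 36*44 = 1584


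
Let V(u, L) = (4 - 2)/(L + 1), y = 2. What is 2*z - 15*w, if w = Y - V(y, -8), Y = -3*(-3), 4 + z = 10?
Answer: -891/7 ≈ -127.29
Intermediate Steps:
z = 6 (z = -4 + 10 = 6)
V(u, L) = 2/(1 + L)
Y = 9
w = 65/7 (w = 9 - 2/(1 - 8) = 9 - 2/(-7) = 9 - 2*(-1)/7 = 9 - 1*(-2/7) = 9 + 2/7 = 65/7 ≈ 9.2857)
2*z - 15*w = 2*6 - 15*65/7 = 12 - 975/7 = -891/7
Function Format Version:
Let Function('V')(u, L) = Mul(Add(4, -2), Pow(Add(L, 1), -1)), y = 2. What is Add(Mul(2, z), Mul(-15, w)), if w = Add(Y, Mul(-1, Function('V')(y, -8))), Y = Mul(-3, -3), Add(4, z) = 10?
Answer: Rational(-891, 7) ≈ -127.29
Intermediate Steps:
z = 6 (z = Add(-4, 10) = 6)
Function('V')(u, L) = Mul(2, Pow(Add(1, L), -1))
Y = 9
w = Rational(65, 7) (w = Add(9, Mul(-1, Mul(2, Pow(Add(1, -8), -1)))) = Add(9, Mul(-1, Mul(2, Pow(-7, -1)))) = Add(9, Mul(-1, Mul(2, Rational(-1, 7)))) = Add(9, Mul(-1, Rational(-2, 7))) = Add(9, Rational(2, 7)) = Rational(65, 7) ≈ 9.2857)
Add(Mul(2, z), Mul(-15, w)) = Add(Mul(2, 6), Mul(-15, Rational(65, 7))) = Add(12, Rational(-975, 7)) = Rational(-891, 7)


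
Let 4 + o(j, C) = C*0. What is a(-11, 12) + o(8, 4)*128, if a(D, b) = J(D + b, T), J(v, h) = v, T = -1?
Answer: -511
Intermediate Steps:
o(j, C) = -4 (o(j, C) = -4 + C*0 = -4 + 0 = -4)
a(D, b) = D + b
a(-11, 12) + o(8, 4)*128 = (-11 + 12) - 4*128 = 1 - 512 = -511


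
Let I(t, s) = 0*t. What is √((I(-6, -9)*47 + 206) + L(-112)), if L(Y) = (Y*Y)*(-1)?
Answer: I*√12338 ≈ 111.08*I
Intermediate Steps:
L(Y) = -Y² (L(Y) = Y²*(-1) = -Y²)
I(t, s) = 0
√((I(-6, -9)*47 + 206) + L(-112)) = √((0*47 + 206) - 1*(-112)²) = √((0 + 206) - 1*12544) = √(206 - 12544) = √(-12338) = I*√12338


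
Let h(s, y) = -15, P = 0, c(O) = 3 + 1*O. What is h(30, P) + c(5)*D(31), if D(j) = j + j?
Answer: 481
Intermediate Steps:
c(O) = 3 + O
D(j) = 2*j
h(30, P) + c(5)*D(31) = -15 + (3 + 5)*(2*31) = -15 + 8*62 = -15 + 496 = 481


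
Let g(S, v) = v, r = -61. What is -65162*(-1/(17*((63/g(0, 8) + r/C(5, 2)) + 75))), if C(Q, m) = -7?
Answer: 3649072/87193 ≈ 41.851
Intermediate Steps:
-65162*(-1/(17*((63/g(0, 8) + r/C(5, 2)) + 75))) = -65162*(-1/(17*((63/8 - 61/(-7)) + 75))) = -65162*(-1/(17*((63*(⅛) - 61*(-⅐)) + 75))) = -65162*(-1/(17*((63/8 + 61/7) + 75))) = -65162*(-1/(17*(929/56 + 75))) = -65162/((-17*5129/56)) = -65162/(-87193/56) = -65162*(-56/87193) = 3649072/87193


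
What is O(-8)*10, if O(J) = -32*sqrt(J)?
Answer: -640*I*sqrt(2) ≈ -905.1*I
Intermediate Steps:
O(-8)*10 = -64*I*sqrt(2)*10 = -640*I*sqrt(2)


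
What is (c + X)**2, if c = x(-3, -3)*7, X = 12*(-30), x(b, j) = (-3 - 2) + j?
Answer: 173056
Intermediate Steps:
x(b, j) = -5 + j
X = -360
c = -56 (c = (-5 - 3)*7 = -8*7 = -56)
(c + X)**2 = (-56 - 360)**2 = (-416)**2 = 173056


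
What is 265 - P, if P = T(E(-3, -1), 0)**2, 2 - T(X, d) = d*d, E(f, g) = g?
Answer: 261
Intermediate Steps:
T(X, d) = 2 - d**2 (T(X, d) = 2 - d*d = 2 - d**2)
P = 4 (P = (2 - 1*0**2)**2 = (2 - 1*0)**2 = (2 + 0)**2 = 2**2 = 4)
265 - P = 265 - 1*4 = 265 - 4 = 261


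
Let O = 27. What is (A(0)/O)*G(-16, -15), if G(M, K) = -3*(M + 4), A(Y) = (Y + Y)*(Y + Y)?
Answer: 0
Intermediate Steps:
A(Y) = 4*Y² (A(Y) = (2*Y)*(2*Y) = 4*Y²)
G(M, K) = -12 - 3*M (G(M, K) = -3*(4 + M) = -12 - 3*M)
(A(0)/O)*G(-16, -15) = ((4*0²)/27)*(-12 - 3*(-16)) = ((4*0)*(1/27))*(-12 + 48) = (0*(1/27))*36 = 0*36 = 0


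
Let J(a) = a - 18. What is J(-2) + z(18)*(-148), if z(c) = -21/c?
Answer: 458/3 ≈ 152.67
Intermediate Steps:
J(a) = -18 + a
J(-2) + z(18)*(-148) = (-18 - 2) - 21/18*(-148) = -20 - 21*1/18*(-148) = -20 - 7/6*(-148) = -20 + 518/3 = 458/3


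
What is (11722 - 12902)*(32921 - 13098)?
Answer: -23391140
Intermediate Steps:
(11722 - 12902)*(32921 - 13098) = -1180*19823 = -23391140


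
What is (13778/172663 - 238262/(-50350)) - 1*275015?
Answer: -1195411817363372/4346791025 ≈ -2.7501e+5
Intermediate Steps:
(13778/172663 - 238262/(-50350)) - 1*275015 = (13778*(1/172663) - 238262*(-1/50350)) - 275015 = (13778/172663 + 119131/25175) - 275015 = 20916377003/4346791025 - 275015 = -1195411817363372/4346791025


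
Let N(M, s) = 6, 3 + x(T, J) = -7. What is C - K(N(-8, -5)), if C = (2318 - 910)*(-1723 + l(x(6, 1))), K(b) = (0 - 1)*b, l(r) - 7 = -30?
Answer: -2458362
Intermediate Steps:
x(T, J) = -10 (x(T, J) = -3 - 7 = -10)
l(r) = -23 (l(r) = 7 - 30 = -23)
K(b) = -b
C = -2458368 (C = (2318 - 910)*(-1723 - 23) = 1408*(-1746) = -2458368)
C - K(N(-8, -5)) = -2458368 - (-1)*6 = -2458368 - 1*(-6) = -2458368 + 6 = -2458362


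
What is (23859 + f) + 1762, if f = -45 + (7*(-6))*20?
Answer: 24736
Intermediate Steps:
f = -885 (f = -45 - 42*20 = -45 - 840 = -885)
(23859 + f) + 1762 = (23859 - 885) + 1762 = 22974 + 1762 = 24736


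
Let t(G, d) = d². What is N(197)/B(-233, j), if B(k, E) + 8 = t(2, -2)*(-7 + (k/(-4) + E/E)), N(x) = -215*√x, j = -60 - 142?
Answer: -215*√197/201 ≈ -15.013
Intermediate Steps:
j = -202
B(k, E) = -32 - k (B(k, E) = -8 + (-2)²*(-7 + (k/(-4) + E/E)) = -8 + 4*(-7 + (k*(-¼) + 1)) = -8 + 4*(-7 + (-k/4 + 1)) = -8 + 4*(-7 + (1 - k/4)) = -8 + 4*(-6 - k/4) = -8 + (-24 - k) = -32 - k)
N(197)/B(-233, j) = (-215*√197)/(-32 - 1*(-233)) = (-215*√197)/(-32 + 233) = -215*√197/201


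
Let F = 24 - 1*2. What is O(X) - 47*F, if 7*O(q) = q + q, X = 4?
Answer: -7230/7 ≈ -1032.9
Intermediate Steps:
F = 22 (F = 24 - 2 = 22)
O(q) = 2*q/7 (O(q) = (q + q)/7 = (2*q)/7 = 2*q/7)
O(X) - 47*F = (2/7)*4 - 47*22 = 8/7 - 1034 = -7230/7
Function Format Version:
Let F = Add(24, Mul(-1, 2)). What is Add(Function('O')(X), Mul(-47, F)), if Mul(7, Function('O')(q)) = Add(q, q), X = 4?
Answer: Rational(-7230, 7) ≈ -1032.9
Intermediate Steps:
F = 22 (F = Add(24, -2) = 22)
Function('O')(q) = Mul(Rational(2, 7), q) (Function('O')(q) = Mul(Rational(1, 7), Add(q, q)) = Mul(Rational(1, 7), Mul(2, q)) = Mul(Rational(2, 7), q))
Add(Function('O')(X), Mul(-47, F)) = Add(Mul(Rational(2, 7), 4), Mul(-47, 22)) = Add(Rational(8, 7), -1034) = Rational(-7230, 7)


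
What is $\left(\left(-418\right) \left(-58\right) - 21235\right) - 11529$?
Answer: $-8520$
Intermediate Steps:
$\left(\left(-418\right) \left(-58\right) - 21235\right) - 11529 = \left(24244 - 21235\right) - 11529 = 3009 - 11529 = -8520$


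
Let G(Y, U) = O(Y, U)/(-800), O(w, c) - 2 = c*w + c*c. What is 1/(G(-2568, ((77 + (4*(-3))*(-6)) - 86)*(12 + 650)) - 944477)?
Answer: -80/238787103 ≈ -3.3503e-7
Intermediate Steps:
O(w, c) = 2 + c² + c*w (O(w, c) = 2 + (c*w + c*c) = 2 + (c*w + c²) = 2 + (c² + c*w) = 2 + c² + c*w)
G(Y, U) = -1/400 - U²/800 - U*Y/800 (G(Y, U) = (2 + U² + U*Y)/(-800) = (2 + U² + U*Y)*(-1/800) = -1/400 - U²/800 - U*Y/800)
1/(G(-2568, ((77 + (4*(-3))*(-6)) - 86)*(12 + 650)) - 944477) = 1/((-1/400 - (12 + 650)²*((77 + (4*(-3))*(-6)) - 86)²/800 - 1/800*((77 + (4*(-3))*(-6)) - 86)*(12 + 650)*(-2568)) - 944477) = 1/((-1/400 - 438244*((77 - 12*(-6)) - 86)²/800 - 1/800*((77 - 12*(-6)) - 86)*662*(-2568)) - 944477) = 1/((-1/400 - 438244*((77 + 72) - 86)²/800 - 1/800*((77 + 72) - 86)*662*(-2568)) - 944477) = 1/((-1/400 - 438244*(149 - 86)²/800 - 1/800*(149 - 86)*662*(-2568)) - 944477) = 1/((-1/400 - (63*662)²/800 - 1/800*63*662*(-2568)) - 944477) = 1/((-1/400 - 1/800*41706² - 1/800*41706*(-2568)) - 944477) = 1/((-1/400 - 1/800*1739390436 + 6693813/50) - 944477) = 1/((-1/400 - 434847609/200 + 6693813/50) - 944477) = 1/(-163228943/80 - 944477) = 1/(-238787103/80) = -80/238787103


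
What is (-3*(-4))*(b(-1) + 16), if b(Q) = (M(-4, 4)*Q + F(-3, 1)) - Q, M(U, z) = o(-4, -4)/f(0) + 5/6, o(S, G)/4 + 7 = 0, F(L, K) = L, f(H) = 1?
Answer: 494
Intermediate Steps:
o(S, G) = -28 (o(S, G) = -28 + 4*0 = -28 + 0 = -28)
M(U, z) = -163/6 (M(U, z) = -28/1 + 5/6 = -28*1 + 5*(⅙) = -28 + ⅚ = -163/6)
b(Q) = -3 - 169*Q/6 (b(Q) = (-163*Q/6 - 3) - Q = (-3 - 163*Q/6) - Q = -3 - 169*Q/6)
(-3*(-4))*(b(-1) + 16) = (-3*(-4))*((-3 - 169/6*(-1)) + 16) = 12*((-3 + 169/6) + 16) = 12*(151/6 + 16) = 12*(247/6) = 494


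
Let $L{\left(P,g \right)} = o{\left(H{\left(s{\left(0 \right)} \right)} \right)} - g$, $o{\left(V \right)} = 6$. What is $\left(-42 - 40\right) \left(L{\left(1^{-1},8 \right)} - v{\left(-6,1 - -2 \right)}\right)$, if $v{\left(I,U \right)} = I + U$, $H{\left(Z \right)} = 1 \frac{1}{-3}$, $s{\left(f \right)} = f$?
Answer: $-82$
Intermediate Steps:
$H{\left(Z \right)} = - \frac{1}{3}$ ($H{\left(Z \right)} = 1 \left(- \frac{1}{3}\right) = - \frac{1}{3}$)
$L{\left(P,g \right)} = 6 - g$
$\left(-42 - 40\right) \left(L{\left(1^{-1},8 \right)} - v{\left(-6,1 - -2 \right)}\right) = \left(-42 - 40\right) \left(\left(6 - 8\right) - \left(-6 + \left(1 - -2\right)\right)\right) = - 82 \left(\left(6 - 8\right) - \left(-6 + \left(1 + 2\right)\right)\right) = - 82 \left(-2 - \left(-6 + 3\right)\right) = - 82 \left(-2 - -3\right) = - 82 \left(-2 + 3\right) = \left(-82\right) 1 = -82$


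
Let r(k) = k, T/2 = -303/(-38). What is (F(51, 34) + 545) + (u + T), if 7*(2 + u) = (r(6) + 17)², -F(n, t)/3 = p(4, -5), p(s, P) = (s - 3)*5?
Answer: 82396/133 ≈ 619.52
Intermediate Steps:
T = 303/19 (T = 2*(-303/(-38)) = 2*(-303*(-1/38)) = 2*(303/38) = 303/19 ≈ 15.947)
p(s, P) = -15 + 5*s (p(s, P) = (-3 + s)*5 = -15 + 5*s)
F(n, t) = -15 (F(n, t) = -3*(-15 + 5*4) = -3*(-15 + 20) = -3*5 = -15)
u = 515/7 (u = -2 + (6 + 17)²/7 = -2 + (⅐)*23² = -2 + (⅐)*529 = -2 + 529/7 = 515/7 ≈ 73.571)
(F(51, 34) + 545) + (u + T) = (-15 + 545) + (515/7 + 303/19) = 530 + 11906/133 = 82396/133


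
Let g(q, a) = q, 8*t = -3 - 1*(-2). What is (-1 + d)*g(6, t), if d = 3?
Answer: 12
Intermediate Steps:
t = -⅛ (t = (-3 - 1*(-2))/8 = (-3 + 2)/8 = (⅛)*(-1) = -⅛ ≈ -0.12500)
(-1 + d)*g(6, t) = (-1 + 3)*6 = 2*6 = 12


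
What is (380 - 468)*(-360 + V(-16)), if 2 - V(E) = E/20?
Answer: 157168/5 ≈ 31434.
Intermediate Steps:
V(E) = 2 - E/20
(380 - 468)*(-360 + V(-16)) = (380 - 468)*(-360 + (2 - 1/20*(-16))) = -88*(-360 + (2 + ⅘)) = -88*(-360 + 14/5) = -88*(-1786/5) = 157168/5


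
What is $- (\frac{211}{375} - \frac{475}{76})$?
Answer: $\frac{8531}{1500} \approx 5.6873$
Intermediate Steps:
$- (\frac{211}{375} - \frac{475}{76}) = - (211 \cdot \frac{1}{375} - \frac{25}{4}) = - (\frac{211}{375} - \frac{25}{4}) = \left(-1\right) \left(- \frac{8531}{1500}\right) = \frac{8531}{1500}$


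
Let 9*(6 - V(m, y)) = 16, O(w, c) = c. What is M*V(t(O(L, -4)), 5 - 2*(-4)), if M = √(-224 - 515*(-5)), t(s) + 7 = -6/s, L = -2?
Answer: 38*√2351/9 ≈ 204.72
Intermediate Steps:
t(s) = -7 - 6/s
V(m, y) = 38/9 (V(m, y) = 6 - ⅑*16 = 6 - 16/9 = 38/9)
M = √2351 (M = √(-224 + 2575) = √2351 ≈ 48.487)
M*V(t(O(L, -4)), 5 - 2*(-4)) = √2351*(38/9) = 38*√2351/9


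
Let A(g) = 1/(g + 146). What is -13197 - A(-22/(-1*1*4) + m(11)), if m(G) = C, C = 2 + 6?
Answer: -4209845/319 ≈ -13197.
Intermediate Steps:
C = 8
m(G) = 8
A(g) = 1/(146 + g)
-13197 - A(-22/(-1*1*4) + m(11)) = -13197 - 1/(146 + (-22/(-1*1*4) + 8)) = -13197 - 1/(146 + (-22/((-1*4)) + 8)) = -13197 - 1/(146 + (-22/(-4) + 8)) = -13197 - 1/(146 + (-22*(-¼) + 8)) = -13197 - 1/(146 + (11/2 + 8)) = -13197 - 1/(146 + 27/2) = -13197 - 1/319/2 = -13197 - 1*2/319 = -13197 - 2/319 = -4209845/319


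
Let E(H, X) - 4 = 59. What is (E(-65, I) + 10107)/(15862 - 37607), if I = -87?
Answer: -2034/4349 ≈ -0.46769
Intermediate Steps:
E(H, X) = 63 (E(H, X) = 4 + 59 = 63)
(E(-65, I) + 10107)/(15862 - 37607) = (63 + 10107)/(15862 - 37607) = 10170/(-21745) = 10170*(-1/21745) = -2034/4349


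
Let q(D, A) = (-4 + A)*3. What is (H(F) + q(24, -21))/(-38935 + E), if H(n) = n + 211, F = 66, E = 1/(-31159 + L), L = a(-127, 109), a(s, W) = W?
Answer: -6272100/1208931751 ≈ -0.0051881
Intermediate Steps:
L = 109
q(D, A) = -12 + 3*A
E = -1/31050 (E = 1/(-31159 + 109) = 1/(-31050) = -1/31050 ≈ -3.2206e-5)
H(n) = 211 + n
(H(F) + q(24, -21))/(-38935 + E) = ((211 + 66) + (-12 + 3*(-21)))/(-38935 - 1/31050) = (277 + (-12 - 63))/(-1208931751/31050) = (277 - 75)*(-31050/1208931751) = 202*(-31050/1208931751) = -6272100/1208931751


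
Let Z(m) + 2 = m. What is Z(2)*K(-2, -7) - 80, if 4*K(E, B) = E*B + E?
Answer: -80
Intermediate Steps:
Z(m) = -2 + m
K(E, B) = E/4 + B*E/4 (K(E, B) = (E*B + E)/4 = (B*E + E)/4 = (E + B*E)/4 = E/4 + B*E/4)
Z(2)*K(-2, -7) - 80 = (-2 + 2)*((1/4)*(-2)*(1 - 7)) - 80 = 0*((1/4)*(-2)*(-6)) - 80 = 0*3 - 80 = 0 - 80 = -80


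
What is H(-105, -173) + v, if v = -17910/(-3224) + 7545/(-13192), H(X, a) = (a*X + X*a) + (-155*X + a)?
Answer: 278774719387/5316376 ≈ 52437.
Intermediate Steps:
H(X, a) = a - 155*X + 2*X*a (H(X, a) = (X*a + X*a) + (a - 155*X) = 2*X*a + (a - 155*X) = a - 155*X + 2*X*a)
v = 26492955/5316376 (v = -17910*(-1/3224) + 7545*(-1/13192) = 8955/1612 - 7545/13192 = 26492955/5316376 ≈ 4.9833)
H(-105, -173) + v = (-173 - 155*(-105) + 2*(-105)*(-173)) + 26492955/5316376 = (-173 + 16275 + 36330) + 26492955/5316376 = 52432 + 26492955/5316376 = 278774719387/5316376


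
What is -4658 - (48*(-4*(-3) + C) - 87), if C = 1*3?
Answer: -5291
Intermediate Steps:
C = 3
-4658 - (48*(-4*(-3) + C) - 87) = -4658 - (48*(-4*(-3) + 3) - 87) = -4658 - (48*(12 + 3) - 87) = -4658 - (48*15 - 87) = -4658 - (720 - 87) = -4658 - 1*633 = -4658 - 633 = -5291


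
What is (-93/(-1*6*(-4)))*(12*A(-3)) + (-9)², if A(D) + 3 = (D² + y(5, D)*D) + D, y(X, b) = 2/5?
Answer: -27/10 ≈ -2.7000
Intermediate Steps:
y(X, b) = ⅖ (y(X, b) = 2*(⅕) = ⅖)
A(D) = -3 + D² + 7*D/5 (A(D) = -3 + ((D² + 2*D/5) + D) = -3 + (D² + 7*D/5) = -3 + D² + 7*D/5)
(-93/(-1*6*(-4)))*(12*A(-3)) + (-9)² = (-93/(-1*6*(-4)))*(12*(-3 + (-3)² + (7/5)*(-3))) + (-9)² = (-93/((-6*(-4))))*(12*(-3 + 9 - 21/5)) + 81 = (-93/24)*(12*(9/5)) + 81 = -93*1/24*(108/5) + 81 = -31/8*108/5 + 81 = -837/10 + 81 = -27/10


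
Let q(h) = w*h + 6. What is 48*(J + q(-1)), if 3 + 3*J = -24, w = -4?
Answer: 48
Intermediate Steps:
J = -9 (J = -1 + (⅓)*(-24) = -1 - 8 = -9)
q(h) = 6 - 4*h (q(h) = -4*h + 6 = 6 - 4*h)
48*(J + q(-1)) = 48*(-9 + (6 - 4*(-1))) = 48*(-9 + (6 + 4)) = 48*(-9 + 10) = 48*1 = 48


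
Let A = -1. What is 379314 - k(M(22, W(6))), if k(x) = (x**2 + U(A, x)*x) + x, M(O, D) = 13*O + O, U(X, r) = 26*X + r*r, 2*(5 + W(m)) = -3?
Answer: -28925962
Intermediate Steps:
W(m) = -13/2 (W(m) = -5 + (1/2)*(-3) = -5 - 3/2 = -13/2)
U(X, r) = r**2 + 26*X (U(X, r) = 26*X + r**2 = r**2 + 26*X)
M(O, D) = 14*O
k(x) = x + x**2 + x*(-26 + x**2) (k(x) = (x**2 + (x**2 + 26*(-1))*x) + x = (x**2 + (x**2 - 26)*x) + x = (x**2 + (-26 + x**2)*x) + x = (x**2 + x*(-26 + x**2)) + x = x + x**2 + x*(-26 + x**2))
379314 - k(M(22, W(6))) = 379314 - 14*22*(-25 + 14*22 + (14*22)**2) = 379314 - 308*(-25 + 308 + 308**2) = 379314 - 308*(-25 + 308 + 94864) = 379314 - 308*95147 = 379314 - 1*29305276 = 379314 - 29305276 = -28925962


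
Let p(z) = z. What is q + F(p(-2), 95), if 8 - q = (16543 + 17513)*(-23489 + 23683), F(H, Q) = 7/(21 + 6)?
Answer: -178385105/27 ≈ -6.6069e+6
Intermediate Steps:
F(H, Q) = 7/27
q = -6606856 (q = 8 - (16543 + 17513)*(-23489 + 23683) = 8 - 34056*194 = 8 - 1*6606864 = 8 - 6606864 = -6606856)
q + F(p(-2), 95) = -6606856 + 7/27 = -178385105/27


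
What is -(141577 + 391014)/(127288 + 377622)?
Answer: -532591/504910 ≈ -1.0548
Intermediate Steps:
-(141577 + 391014)/(127288 + 377622) = -532591/504910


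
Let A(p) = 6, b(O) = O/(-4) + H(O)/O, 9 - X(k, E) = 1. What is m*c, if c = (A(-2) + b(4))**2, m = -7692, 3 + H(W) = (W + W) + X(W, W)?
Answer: -2094147/4 ≈ -5.2354e+5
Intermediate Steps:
X(k, E) = 8 (X(k, E) = 9 - 1*1 = 9 - 1 = 8)
H(W) = 5 + 2*W (H(W) = -3 + ((W + W) + 8) = -3 + (2*W + 8) = -3 + (8 + 2*W) = 5 + 2*W)
b(O) = -O/4 + (5 + 2*O)/O (b(O) = O/(-4) + (5 + 2*O)/O = O*(-1/4) + (5 + 2*O)/O = -O/4 + (5 + 2*O)/O)
c = 1089/16 (c = (6 + (2 + 5/4 - 1/4*4))**2 = (6 + (2 + 5*(1/4) - 1))**2 = (6 + (2 + 5/4 - 1))**2 = (6 + 9/4)**2 = (33/4)**2 = 1089/16 ≈ 68.063)
m*c = -7692*1089/16 = -2094147/4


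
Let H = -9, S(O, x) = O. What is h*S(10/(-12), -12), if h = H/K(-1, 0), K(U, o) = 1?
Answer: 15/2 ≈ 7.5000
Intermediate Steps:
h = -9 (h = -9/1 = -9*1 = -9)
h*S(10/(-12), -12) = -90/(-12) = -90*(-1)/12 = -9*(-⅚) = 15/2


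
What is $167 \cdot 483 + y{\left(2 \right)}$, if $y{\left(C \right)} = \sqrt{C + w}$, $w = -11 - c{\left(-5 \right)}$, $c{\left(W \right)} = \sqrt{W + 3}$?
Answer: $80661 + \sqrt{-9 - i \sqrt{2}} \approx 80661.0 - 3.0092 i$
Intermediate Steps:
$c{\left(W \right)} = \sqrt{3 + W}$
$w = -11 - i \sqrt{2}$ ($w = -11 - \sqrt{3 - 5} = -11 - \sqrt{-2} = -11 - i \sqrt{2} \approx -11.0 - 1.4142 i$)
$y{\left(C \right)} = \sqrt{-11 + C - i \sqrt{2}}$ ($y{\left(C \right)} = \sqrt{C - \left(11 + i \sqrt{2}\right)} = \sqrt{-11 + C - i \sqrt{2}}$)
$167 \cdot 483 + y{\left(2 \right)} = 167 \cdot 483 + \sqrt{-11 + 2 - i \sqrt{2}} = 80661 + \sqrt{-9 - i \sqrt{2}}$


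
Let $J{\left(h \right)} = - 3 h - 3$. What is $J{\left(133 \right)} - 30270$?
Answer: $-30672$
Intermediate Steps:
$J{\left(h \right)} = -3 - 3 h$
$J{\left(133 \right)} - 30270 = \left(-3 - 399\right) - 30270 = -402 - 30270 = -30672$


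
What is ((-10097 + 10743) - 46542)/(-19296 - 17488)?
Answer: 5737/4598 ≈ 1.2477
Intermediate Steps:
((-10097 + 10743) - 46542)/(-19296 - 17488) = (646 - 46542)/(-36784) = -45896*(-1/36784) = 5737/4598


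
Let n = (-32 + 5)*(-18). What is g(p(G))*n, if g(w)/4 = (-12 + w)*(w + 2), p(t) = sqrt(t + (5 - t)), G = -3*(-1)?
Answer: -36936 - 19440*sqrt(5) ≈ -80405.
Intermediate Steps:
G = 3
p(t) = sqrt(5)
n = 486 (n = -27*(-18) = 486)
g(w) = 4*(-12 + w)*(2 + w) (g(w) = 4*((-12 + w)*(w + 2)) = 4*((-12 + w)*(2 + w)) = 4*(-12 + w)*(2 + w))
g(p(G))*n = (-96 - 40*sqrt(5) + 4*(sqrt(5))**2)*486 = (-96 - 40*sqrt(5) + 4*5)*486 = (-96 - 40*sqrt(5) + 20)*486 = (-76 - 40*sqrt(5))*486 = -36936 - 19440*sqrt(5)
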